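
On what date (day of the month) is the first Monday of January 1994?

January 1, 1994 is a Saturday, so the first Monday is the 3rd.
The first Monday is 3 + 0 = 3.

3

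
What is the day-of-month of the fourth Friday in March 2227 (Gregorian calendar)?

23

March 1, 2227 is a Thursday, so the first Friday is the 2nd.
The fourth Friday is 2 + 21 = 23.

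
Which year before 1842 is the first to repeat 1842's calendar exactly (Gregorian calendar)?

Two years share a calendar iff Jan 1 falls on the same weekday and both are leap or both are common. 1842: Jan 1 is Saturday, common year.
1841: Jan 1 Friday, common
1840: Jan 1 Wednesday, leap
1839: Jan 1 Tuesday, common
1838: Jan 1 Monday, common
1837: Jan 1 Sunday, common
1836: Jan 1 Friday, leap
1835: Jan 1 Thursday, common
1834: Jan 1 Wednesday, common
1833: Jan 1 Tuesday, common
1832: Jan 1 Sunday, leap
1831: Jan 1 Saturday, common
1831 matches on both conditions.

1831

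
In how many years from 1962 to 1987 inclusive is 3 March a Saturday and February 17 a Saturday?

Check each year's weekday for 3 March and February 17:
  1962: Sat/Sat ✓  1963: Sun/Sun  1964: Tue/Mon  1965: Wed/Wed  1966: Thu/Thu  1967: Fri/Fri  1968: Sun/Sat  1969: Mon/Mon  1970: Tue/Tue  1971: Wed/Wed  1972: Fri/Thu  1973: Sat/Sat ✓  1974: Sun/Sun  1975: Mon/Mon  1976: Wed/Tue  1977: Thu/Thu  1978: Fri/Fri  1979: Sat/Sat ✓  1980: Mon/Sun  1981: Tue/Tue  1982: Wed/Wed  1983: Thu/Thu  1984: Sat/Fri  1985: Sun/Sun  1986: Mon/Mon  1987: Tue/Tue
Both conditions hold in: 1962, 1973, 1979 — 3.

3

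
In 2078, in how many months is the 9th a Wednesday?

Check the 9th of each month of 2078: Jan 9: Sun, Feb 9: Wed, Mar 9: Wed, Apr 9: Sat, May 9: Mon, Jun 9: Thu, Jul 9: Sat, Aug 9: Tue, Sep 9: Fri, Oct 9: Sun, Nov 9: Wed, Dec 9: Fri.
Wednesday occurs in February, March, November — 3 months.

3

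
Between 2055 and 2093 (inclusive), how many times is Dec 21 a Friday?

6

Track Dec 21's weekday year by year (advancing +1, or +2 across a Feb 29):
  2055: Tue  2056: Thu (+2)  2057: Fri (+1) ✓  2058: Sat (+1)  2059: Sun (+1)
  2060: Tue (+2)  2061: Wed (+1)  2062: Thu (+1)  2063: Fri (+1) ✓  2064: Sun (+2)
  2065: Mon (+1)  2066: Tue (+1)  2067: Wed (+1)  2068: Fri (+2) ✓  … (11 more years) …
  2080: Sat (+2)  2081: Sun (+1)  2082: Mon (+1)  2083: Tue (+1)  2084: Thu (+2)
  2085: Fri (+1) ✓  2086: Sat (+1)  2087: Sun (+1)  2088: Tue (+2)  2089: Wed (+1)
  2090: Thu (+1)  2091: Fri (+1) ✓  2092: Sun (+2)  2093: Mon (+1)
Friday years: 2057, 2063, 2068, 2074, 2085, 2091 — 6 in total.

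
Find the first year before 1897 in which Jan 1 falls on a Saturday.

1887

Jan 1 advances by 2 weekdays after a leap year and by 1 after a common year.
1897: Jan 1 is Friday.
1896: Wednesday (leap)
1895: Tuesday
1894: Monday
1893: Sunday
1892: Friday (leap)
1891: Thursday
1890: Wednesday
1889: Tuesday
1888: Sunday (leap)
1887: Saturday
1887 begins on a Saturday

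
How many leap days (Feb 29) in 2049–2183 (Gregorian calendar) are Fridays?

5

Leap years in 2049–2183: 32 of them.
Feb 29 weekday advances by 5 (mod 7) from one leap year to the next four years later (or differs when a century non-leap intervenes).
Leap-day weekdays: 2052:Thu 2056:Tue 2060:Sun 2064:Fri✓ 2068:Wed 2072:Mon 2076:Sat 2080:Thu 2084:Tue 2088:Sun 2092:Fri✓ 2096:Wed 2104:Fri✓ …(6 more)… 2132:Fri✓ 2136:Wed 2140:Mon 2144:Sat 2148:Thu 2152:Tue 2156:Sun 2160:Fri✓ 2164:Wed 2168:Mon 2172:Sat 2176:Thu 2180:Tue
Friday: 2064, 2092, 2104, 2132, 2160 → 5.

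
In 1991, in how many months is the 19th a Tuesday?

Check the 19th of each month of 1991: Jan 19: Sat, Feb 19: Tue, Mar 19: Tue, Apr 19: Fri, May 19: Sun, Jun 19: Wed, Jul 19: Fri, Aug 19: Mon, Sep 19: Thu, Oct 19: Sat, Nov 19: Tue, Dec 19: Thu.
Tuesday occurs in February, March, November — 3 months.

3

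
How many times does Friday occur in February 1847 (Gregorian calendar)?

February 1847 has 28 days and begins on Monday.
The first Friday is February 5.
Fridays fall on 5, 12, 19, 26 — that's 4.

4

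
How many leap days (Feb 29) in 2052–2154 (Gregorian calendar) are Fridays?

Leap years in 2052–2154: 25 of them.
Feb 29 weekday advances by 5 (mod 7) from one leap year to the next four years later (or differs when a century non-leap intervenes).
Leap-day weekdays: 2052:Thu 2056:Tue 2060:Sun 2064:Fri✓ 2068:Wed 2072:Mon 2076:Sat 2080:Thu 2084:Tue 2088:Sun 2092:Fri✓ 2096:Wed 2104:Fri✓ 2108:Wed 2112:Mon 2116:Sat 2120:Thu 2124:Tue 2128:Sun 2132:Fri✓ 2136:Wed 2140:Mon 2144:Sat 2148:Thu 2152:Tue
Friday: 2064, 2092, 2104, 2132 → 4.

4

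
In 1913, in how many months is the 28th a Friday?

Check the 28th of each month of 1913: Jan 28: Tue, Feb 28: Fri, Mar 28: Fri, Apr 28: Mon, May 28: Wed, Jun 28: Sat, Jul 28: Mon, Aug 28: Thu, Sep 28: Sun, Oct 28: Tue, Nov 28: Fri, Dec 28: Sun.
Friday occurs in February, March, November — 3 months.

3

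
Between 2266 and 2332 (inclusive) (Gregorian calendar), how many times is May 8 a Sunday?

Track May 8's weekday year by year (advancing +1, or +2 across a Feb 29):
  2266: Tue  2267: Wed (+1)  2268: Fri (+2)  2269: Sat (+1)  2270: Sun (+1) ✓
  2271: Mon (+1)  2272: Wed (+2)  2273: Thu (+1)  2274: Fri (+1)  2275: Sat (+1)
  2276: Mon (+2)  2277: Tue (+1)  2278: Wed (+1)  2279: Thu (+1)  … (39 more years) …
  2319: Thu (+1)  2320: Sat (+2)  2321: Sun (+1) ✓  2322: Mon (+1)  2323: Tue (+1)
  2324: Thu (+2)  2325: Fri (+1)  2326: Sat (+1)  2327: Sun (+1) ✓  2328: Tue (+2)
  2329: Wed (+1)  2330: Thu (+1)  2331: Fri (+1)  2332: Sun (+2) ✓
Sunday years: 2270, 2281, 2287, 2292, 2298, 2304, 2310, 2321, 2327, 2332 — 10 in total.

10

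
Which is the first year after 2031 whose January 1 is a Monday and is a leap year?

Jan 1 advances by 2 weekdays after a leap year and by 1 after a common year.
2031: Jan 1 is Wednesday.
2032: Thursday (leap)
2033: Saturday
2034: Sunday
2035: Monday
2036: Tuesday (leap)
2037: Thursday
2038: Friday
2039: Saturday
2040: Sunday (leap)
2041: Tuesday
2042: Wednesday
2043: Thursday
2044: Friday (leap)
2045: Sunday
2046: Monday
2047: Tuesday
2048: Wednesday (leap)
2049: Friday
2050: Saturday
2051: Sunday
2052: Monday (leap)
2052 begins on a Monday and is a leap year.

2052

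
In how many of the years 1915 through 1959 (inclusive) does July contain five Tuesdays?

20

July has 31 days; it has five Tuesdays when Tuesday falls among the first (month-length − 28) days — i.e. when July 1 is one of Tuesday/Monday/Sunday.
July 1 by year: 1915:Thu 1916:Sat 1917:Sun✓ 1918:Mon✓ 1919:Tue✓ 1920:Thu 1921:Fri 1922:Sat 1923:Sun✓ 1924:Tue✓ 1925:Wed 1926:Thu 1927:Fri 1928:Sun✓ 1929:Mon✓ …(15 more)… 1945:Sun✓ 1946:Mon✓ 1947:Tue✓ 1948:Thu 1949:Fri 1950:Sat 1951:Sun✓ 1952:Tue✓ 1953:Wed 1954:Thu 1955:Fri 1956:Sun✓ 1957:Mon✓ 1958:Tue✓ 1959:Wed
Years with five Tuesdays: 1917, 1918, 1919, 1923, 1924, 1928, 1929, 1930, 1934, 1935, 1940, 1941, 1945, 1946, 1947, 1951, 1952, 1956, 1957, 1958 → 20.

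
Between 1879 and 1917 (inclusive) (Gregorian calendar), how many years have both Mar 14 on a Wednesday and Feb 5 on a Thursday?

0

Check each year's weekday for Mar 14 and Feb 5:
  1879: Fri/Wed  1880: Sun/Thu  1881: Mon/Sat  1882: Tue/Sun  1883: Wed/Mon  1884: Fri/Tue  1885: Sat/Thu  1886: Sun/Fri  1887: Mon/Sat  1888: Wed/Sun  1889: Thu/Tue  1890: Fri/Wed  1891: Sat/Thu  1892: Mon/Fri  …(11 more)…  1904: Mon/Fri  1905: Tue/Sun  1906: Wed/Mon  1907: Thu/Tue  1908: Sat/Wed  1909: Sun/Fri  1910: Mon/Sat  1911: Tue/Sun  1912: Thu/Mon  1913: Fri/Wed  1914: Sat/Thu  1915: Sun/Fri  1916: Tue/Sat  1917: Wed/Mon
Both conditions hold in: no year — 0.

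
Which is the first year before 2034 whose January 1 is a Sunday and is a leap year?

2012

Jan 1 advances by 2 weekdays after a leap year and by 1 after a common year.
2034: Jan 1 is Sunday.
2033: Saturday
2032: Thursday (leap)
2031: Wednesday
2030: Tuesday
2029: Monday
2028: Saturday (leap)
2027: Friday
2026: Thursday
2025: Wednesday
2024: Monday (leap)
2023: Sunday
2022: Saturday
2021: Friday
2020: Wednesday (leap)
2019: Tuesday
2018: Monday
2017: Sunday
2016: Friday (leap)
2015: Thursday
2014: Wednesday
2013: Tuesday
2012: Sunday (leap)
2012 begins on a Sunday and is a leap year.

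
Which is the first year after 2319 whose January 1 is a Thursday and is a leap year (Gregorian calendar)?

2320

Jan 1 advances by 2 weekdays after a leap year and by 1 after a common year.
2319: Jan 1 is Wednesday.
2320: Thursday (leap)
2320 begins on a Thursday and is a leap year.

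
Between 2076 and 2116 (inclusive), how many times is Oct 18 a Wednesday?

Track Oct 18's weekday year by year (advancing +1, or +2 across a Feb 29):
  2076: Sun  2077: Mon (+1)  2078: Tue (+1)  2079: Wed (+1) ✓  2080: Fri (+2)
  2081: Sat (+1)  2082: Sun (+1)  2083: Mon (+1)  2084: Wed (+2) ✓  2085: Thu (+1)
  2086: Fri (+1)  2087: Sat (+1)  2088: Mon (+2)  2089: Tue (+1)  … (13 more years) …
  2103: Thu (+1)  2104: Sat (+2)  2105: Sun (+1)  2106: Mon (+1)  2107: Tue (+1)
  2108: Thu (+2)  2109: Fri (+1)  2110: Sat (+1)  2111: Sun (+1)  2112: Tue (+2)
  2113: Wed (+1) ✓  2114: Thu (+1)  2115: Fri (+1)  2116: Sun (+2)
Wednesday years: 2079, 2084, 2090, 2102, 2113 — 5 in total.

5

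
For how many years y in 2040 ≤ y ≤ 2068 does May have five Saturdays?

May has 31 days; it has five Saturdays when Saturday falls among the first (month-length − 28) days — i.e. when May 1 is one of Saturday/Friday/Thursday.
May 1 by year: 2040:Tue 2041:Wed 2042:Thu✓ 2043:Fri✓ 2044:Sun 2045:Mon 2046:Tue 2047:Wed 2048:Fri✓ 2049:Sat✓ 2050:Sun 2051:Mon 2052:Wed 2053:Thu✓ 2054:Fri✓ 2055:Sat✓ 2056:Mon 2057:Tue 2058:Wed 2059:Thu✓ 2060:Sat✓ 2061:Sun 2062:Mon 2063:Tue 2064:Thu✓ 2065:Fri✓ 2066:Sat✓ 2067:Sun 2068:Tue
Years with five Saturdays: 2042, 2043, 2048, 2049, 2053, 2054, 2055, 2059, 2060, 2064, 2065, 2066 → 12.

12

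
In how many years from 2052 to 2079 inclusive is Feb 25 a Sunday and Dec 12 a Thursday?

Check each year's weekday for Feb 25 and Dec 12:
  2052: Sun/Thu ✓  2053: Tue/Fri  2054: Wed/Sat  2055: Thu/Sun  2056: Fri/Tue  2057: Sun/Wed  2058: Mon/Thu  2059: Tue/Fri  2060: Wed/Sun  2061: Fri/Mon  2062: Sat/Tue  2063: Sun/Wed  2064: Mon/Fri  2065: Wed/Sat  2066: Thu/Sun  2067: Fri/Mon  2068: Sat/Wed  2069: Mon/Thu  2070: Tue/Fri  2071: Wed/Sat  2072: Thu/Mon  2073: Sat/Tue  2074: Sun/Wed  2075: Mon/Thu  2076: Tue/Sat  2077: Thu/Sun  2078: Fri/Mon  2079: Sat/Tue
Both conditions hold in: 2052 — 1.

1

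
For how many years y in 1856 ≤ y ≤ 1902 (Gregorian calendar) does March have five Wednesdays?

March has 31 days; it has five Wednesdays when Wednesday falls among the first (month-length − 28) days — i.e. when March 1 is one of Wednesday/Tuesday/Monday.
March 1 by year: 1856:Sat 1857:Sun 1858:Mon✓ 1859:Tue✓ 1860:Thu 1861:Fri 1862:Sat 1863:Sun 1864:Tue✓ 1865:Wed✓ 1866:Thu 1867:Fri 1868:Sun 1869:Mon✓ 1870:Tue✓ …(17 more)… 1888:Thu 1889:Fri 1890:Sat 1891:Sun 1892:Tue✓ 1893:Wed✓ 1894:Thu 1895:Fri 1896:Sun 1897:Mon✓ 1898:Tue✓ 1899:Wed✓ 1900:Thu 1901:Fri 1902:Sat
Years with five Wednesdays: 1858, 1859, 1864, 1865, 1869, 1870, 1871, 1875, 1876, 1880, 1881, 1882, 1886, 1887, 1892, 1893, 1897, 1898, 1899 → 19.

19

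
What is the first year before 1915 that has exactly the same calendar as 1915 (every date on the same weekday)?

Two years share a calendar iff Jan 1 falls on the same weekday and both are leap or both are common. 1915: Jan 1 is Friday, common year.
1914: Jan 1 Thursday, common
1913: Jan 1 Wednesday, common
1912: Jan 1 Monday, leap
1911: Jan 1 Sunday, common
1910: Jan 1 Saturday, common
1909: Jan 1 Friday, common
1909 matches on both conditions.

1909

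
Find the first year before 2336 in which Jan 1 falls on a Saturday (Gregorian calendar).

Jan 1 advances by 2 weekdays after a leap year and by 1 after a common year.
2336: Jan 1 is Wednesday (leap).
2335: Tuesday
2334: Monday
2333: Sunday
2332: Friday (leap)
2331: Thursday
2330: Wednesday
2329: Tuesday
2328: Sunday (leap)
2327: Saturday
2327 begins on a Saturday

2327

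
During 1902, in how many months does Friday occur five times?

A month of length L has five Fridays iff its first Friday is on day ≤ L−28 (so day 1–3 in a 31-day month, 1–2 in a 30-day month, day 1 in a leap February).
Checking each month of 1902: Jan starts Wed (31d) ✓; Feb starts Sat (28d); Mar starts Sat (31d); Apr starts Tue (30d); May starts Thu (31d) ✓; Jun starts Sun (30d); Jul starts Tue (31d); Aug starts Fri (31d) ✓; Sep starts Mon (30d); Oct starts Wed (31d) ✓; Nov starts Sat (30d); Dec starts Mon (31d).
Five-Friday months: January, May, August, October → 4.

4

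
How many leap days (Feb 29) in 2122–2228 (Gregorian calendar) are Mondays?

4

Leap years in 2122–2228: 26 of them.
Feb 29 weekday advances by 5 (mod 7) from one leap year to the next four years later (or differs when a century non-leap intervenes).
Leap-day weekdays: 2124:Tue 2128:Sun 2132:Fri 2136:Wed 2140:Mon✓ 2144:Sat 2148:Thu 2152:Tue 2156:Sun 2160:Fri 2164:Wed 2168:Mon✓ 2172:Sat 2176:Thu 2180:Tue 2184:Sun 2188:Fri 2192:Wed 2196:Mon✓ 2204:Wed 2208:Mon✓ 2212:Sat 2216:Thu 2220:Tue 2224:Sun 2228:Fri
Monday: 2140, 2168, 2196, 2208 → 4.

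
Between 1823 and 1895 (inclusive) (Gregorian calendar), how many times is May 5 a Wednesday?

10

Track May 5's weekday year by year (advancing +1, or +2 across a Feb 29):
  1823: Mon  1824: Wed (+2) ✓  1825: Thu (+1)  1826: Fri (+1)  1827: Sat (+1)
  1828: Mon (+2)  1829: Tue (+1)  1830: Wed (+1) ✓  1831: Thu (+1)  1832: Sat (+2)
  1833: Sun (+1)  1834: Mon (+1)  1835: Tue (+1)  1836: Thu (+2)  … (45 more years) …
  1882: Fri (+1)  1883: Sat (+1)  1884: Mon (+2)  1885: Tue (+1)  1886: Wed (+1) ✓
  1887: Thu (+1)  1888: Sat (+2)  1889: Sun (+1)  1890: Mon (+1)  1891: Tue (+1)
  1892: Thu (+2)  1893: Fri (+1)  1894: Sat (+1)  1895: Sun (+1)
Wednesday years: 1824, 1830, 1841, 1847, 1852, 1858, 1869, 1875, 1880, 1886 — 10 in total.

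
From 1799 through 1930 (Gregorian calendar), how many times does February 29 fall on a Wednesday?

5

Leap years in 1799–1930: 31 of them.
Feb 29 weekday advances by 5 (mod 7) from one leap year to the next four years later (or differs when a century non-leap intervenes).
Leap-day weekdays: 1804:Wed✓ 1808:Mon 1812:Sat 1816:Thu 1820:Tue 1824:Sun 1828:Fri 1832:Wed✓ 1836:Mon 1840:Sat 1844:Thu 1848:Tue 1852:Sun …(5 more)… 1876:Tue 1880:Sun 1884:Fri 1888:Wed✓ 1892:Mon 1896:Sat 1904:Mon 1908:Sat 1912:Thu 1916:Tue 1920:Sun 1924:Fri 1928:Wed✓
Wednesday: 1804, 1832, 1860, 1888, 1928 → 5.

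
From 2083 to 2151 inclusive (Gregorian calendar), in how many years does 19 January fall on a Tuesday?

11

Track 19 January's weekday year by year (advancing +1, or +2 across a Feb 29):
  2083: Tue ✓  2084: Wed (+1)  2085: Fri (+2)  2086: Sat (+1)  2087: Sun (+1)
  2088: Mon (+1)  2089: Wed (+2)  2090: Thu (+1)  2091: Fri (+1)  2092: Sat (+1)
  2093: Mon (+2)  2094: Tue (+1) ✓  2095: Wed (+1)  2096: Thu (+1)  … (41 more years) …
  2138: Sun (+1)  2139: Mon (+1)  2140: Tue (+1) ✓  2141: Thu (+2)  2142: Fri (+1)
  2143: Sat (+1)  2144: Sun (+1)  2145: Tue (+2) ✓  2146: Wed (+1)  2147: Thu (+1)
  2148: Fri (+1)  2149: Sun (+2)  2150: Mon (+1)  2151: Tue (+1) ✓
Tuesday years: 2083, 2094, 2100, 2106, 2112, 2117, 2123, 2134, 2140, 2145, 2151 — 11 in total.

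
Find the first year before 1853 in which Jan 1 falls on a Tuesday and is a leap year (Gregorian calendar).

1828

Jan 1 advances by 2 weekdays after a leap year and by 1 after a common year.
1853: Jan 1 is Saturday.
1852: Thursday (leap)
1851: Wednesday
1850: Tuesday
1849: Monday
1848: Saturday (leap)
1847: Friday
1846: Thursday
1845: Wednesday
1844: Monday (leap)
1843: Sunday
1842: Saturday
1841: Friday
1840: Wednesday (leap)
1839: Tuesday
1838: Monday
1837: Sunday
1836: Friday (leap)
1835: Thursday
1834: Wednesday
1833: Tuesday
1832: Sunday (leap)
1831: Saturday
1830: Friday
1829: Thursday
1828: Tuesday (leap)
1828 begins on a Tuesday and is a leap year.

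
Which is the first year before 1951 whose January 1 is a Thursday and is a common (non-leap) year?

Jan 1 advances by 2 weekdays after a leap year and by 1 after a common year.
1951: Jan 1 is Monday.
1950: Sunday
1949: Saturday
1948: Thursday (leap)
1947: Wednesday
1946: Tuesday
1945: Monday
1944: Saturday (leap)
1943: Friday
1942: Thursday
1942 begins on a Thursday and is a common year.

1942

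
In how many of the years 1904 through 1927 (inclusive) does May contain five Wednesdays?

10

May has 31 days; it has five Wednesdays when Wednesday falls among the first (month-length − 28) days — i.e. when May 1 is one of Wednesday/Tuesday/Monday.
May 1 by year: 1904:Sun 1905:Mon✓ 1906:Tue✓ 1907:Wed✓ 1908:Fri 1909:Sat 1910:Sun 1911:Mon✓ 1912:Wed✓ 1913:Thu 1914:Fri 1915:Sat 1916:Mon✓ 1917:Tue✓ 1918:Wed✓ 1919:Thu 1920:Sat 1921:Sun 1922:Mon✓ 1923:Tue✓ 1924:Thu 1925:Fri 1926:Sat 1927:Sun
Years with five Wednesdays: 1905, 1906, 1907, 1911, 1912, 1916, 1917, 1918, 1922, 1923 → 10.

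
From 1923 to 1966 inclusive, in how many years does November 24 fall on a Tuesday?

7

Track November 24's weekday year by year (advancing +1, or +2 across a Feb 29):
  1923: Sat  1924: Mon (+2)  1925: Tue (+1) ✓  1926: Wed (+1)  1927: Thu (+1)
  1928: Sat (+2)  1929: Sun (+1)  1930: Mon (+1)  1931: Tue (+1) ✓  1932: Thu (+2)
  1933: Fri (+1)  1934: Sat (+1)  1935: Sun (+1)  1936: Tue (+2) ✓  … (16 more years) …
  1953: Tue (+1) ✓  1954: Wed (+1)  1955: Thu (+1)  1956: Sat (+2)  1957: Sun (+1)
  1958: Mon (+1)  1959: Tue (+1) ✓  1960: Thu (+2)  1961: Fri (+1)  1962: Sat (+1)
  1963: Sun (+1)  1964: Tue (+2) ✓  1965: Wed (+1)  1966: Thu (+1)
Tuesday years: 1925, 1931, 1936, 1942, 1953, 1959, 1964 — 7 in total.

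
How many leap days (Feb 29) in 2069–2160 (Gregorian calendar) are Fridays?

4

Leap years in 2069–2160: 22 of them.
Feb 29 weekday advances by 5 (mod 7) from one leap year to the next four years later (or differs when a century non-leap intervenes).
Leap-day weekdays: 2072:Mon 2076:Sat 2080:Thu 2084:Tue 2088:Sun 2092:Fri✓ 2096:Wed 2104:Fri✓ 2108:Wed 2112:Mon 2116:Sat 2120:Thu 2124:Tue 2128:Sun 2132:Fri✓ 2136:Wed 2140:Mon 2144:Sat 2148:Thu 2152:Tue 2156:Sun 2160:Fri✓
Friday: 2092, 2104, 2132, 2160 → 4.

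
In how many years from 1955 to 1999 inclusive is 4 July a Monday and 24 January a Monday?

5

Check each year's weekday for 4 July and 24 January:
  1955: Mon/Mon ✓  1956: Wed/Tue  1957: Thu/Thu  1958: Fri/Fri  1959: Sat/Sat  1960: Mon/Sun  1961: Tue/Tue  1962: Wed/Wed  1963: Thu/Thu  1964: Sat/Fri  1965: Sun/Sun  1966: Mon/Mon ✓  1967: Tue/Tue  1968: Thu/Wed  …(17 more)…  1986: Fri/Fri  1987: Sat/Sat  1988: Mon/Sun  1989: Tue/Tue  1990: Wed/Wed  1991: Thu/Thu  1992: Sat/Fri  1993: Sun/Sun  1994: Mon/Mon ✓  1995: Tue/Tue  1996: Thu/Wed  1997: Fri/Fri  1998: Sat/Sat  1999: Sun/Sun
Both conditions hold in: 1955, 1966, 1977, 1983, 1994 — 5.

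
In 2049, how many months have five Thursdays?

4

A month of length L has five Thursdays iff its first Thursday is on day ≤ L−28 (so day 1–3 in a 31-day month, 1–2 in a 30-day month, day 1 in a leap February).
Checking each month of 2049: Jan starts Fri (31d); Feb starts Mon (28d); Mar starts Mon (31d); Apr starts Thu (30d) ✓; May starts Sat (31d); Jun starts Tue (30d); Jul starts Thu (31d) ✓; Aug starts Sun (31d); Sep starts Wed (30d) ✓; Oct starts Fri (31d); Nov starts Mon (30d); Dec starts Wed (31d) ✓.
Five-Thursday months: April, July, September, December → 4.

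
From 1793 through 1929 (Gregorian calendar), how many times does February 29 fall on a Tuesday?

4

Leap years in 1793–1929: 32 of them.
Feb 29 weekday advances by 5 (mod 7) from one leap year to the next four years later (or differs when a century non-leap intervenes).
Leap-day weekdays: 1796:Mon 1804:Wed 1808:Mon 1812:Sat 1816:Thu 1820:Tue✓ 1824:Sun 1828:Fri 1832:Wed 1836:Mon 1840:Sat 1844:Thu 1848:Tue✓ …(6 more)… 1876:Tue✓ 1880:Sun 1884:Fri 1888:Wed 1892:Mon 1896:Sat 1904:Mon 1908:Sat 1912:Thu 1916:Tue✓ 1920:Sun 1924:Fri 1928:Wed
Tuesday: 1820, 1848, 1876, 1916 → 4.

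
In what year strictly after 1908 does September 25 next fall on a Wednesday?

From one year to the next, a fixed date's weekday advances by 1, or by 2 when a Feb 29 lies between the two dates.
1908: September 25 is Friday.
1909: Saturday (+1)
1910: Sunday (+1)
1911: Monday (+1)
1912: Wednesday (+2)
September 25 falls on a Wednesday in 1912.

1912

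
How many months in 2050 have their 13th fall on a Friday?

1

Check the 13th of each month of 2050: Jan 13: Thu, Feb 13: Sun, Mar 13: Sun, Apr 13: Wed, May 13: Fri, Jun 13: Mon, Jul 13: Wed, Aug 13: Sat, Sep 13: Tue, Oct 13: Thu, Nov 13: Sun, Dec 13: Tue.
Friday occurs in May — 1 month.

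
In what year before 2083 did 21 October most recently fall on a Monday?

2080

From one year to the next, a fixed date's weekday advances by 1, or by 2 when a Feb 29 lies between the two dates.
2083: October 21 is Thursday.
2082: Wednesday (−1)
2081: Tuesday (−1)
2080: Monday (−1)
21 October falls on a Monday in 2080.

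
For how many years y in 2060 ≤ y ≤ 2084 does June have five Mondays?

7

June has 30 days; it has five Mondays when Monday falls among the first (month-length − 28) days — i.e. when June 1 is one of Monday/Sunday.
June 1 by year: 2060:Tue 2061:Wed 2062:Thu 2063:Fri 2064:Sun✓ 2065:Mon✓ 2066:Tue 2067:Wed 2068:Fri 2069:Sat 2070:Sun✓ 2071:Mon✓ 2072:Wed 2073:Thu 2074:Fri 2075:Sat 2076:Mon✓ 2077:Tue 2078:Wed 2079:Thu 2080:Sat 2081:Sun✓ 2082:Mon✓ 2083:Tue 2084:Thu
Years with five Mondays: 2064, 2065, 2070, 2071, 2076, 2081, 2082 → 7.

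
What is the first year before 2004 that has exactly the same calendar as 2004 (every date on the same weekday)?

Two years share a calendar iff Jan 1 falls on the same weekday and both are leap or both are common. 2004: Jan 1 is Thursday, leap year.
2003: Jan 1 Wednesday, common
2002: Jan 1 Tuesday, common
2001: Jan 1 Monday, common
2000: Jan 1 Saturday, leap
1999: Jan 1 Friday, common
1998: Jan 1 Thursday, common
1997: Jan 1 Wednesday, common
1996: Jan 1 Monday, leap
1995: Jan 1 Sunday, common
1994: Jan 1 Saturday, common
1993: Jan 1 Friday, common
1992: Jan 1 Wednesday, leap
1991: Jan 1 Tuesday, common
1990: Jan 1 Monday, common
1989: Jan 1 Sunday, common
1988: Jan 1 Friday, leap
1987: Jan 1 Thursday, common
1986: Jan 1 Wednesday, common
1985: Jan 1 Tuesday, common
1984: Jan 1 Sunday, leap
1983: Jan 1 Saturday, common
1982: Jan 1 Friday, common
1981: Jan 1 Thursday, common
1980: Jan 1 Tuesday, leap
1979: Jan 1 Monday, common
1978: Jan 1 Sunday, common
1977: Jan 1 Saturday, common
1976: Jan 1 Thursday, leap
1976 matches on both conditions.

1976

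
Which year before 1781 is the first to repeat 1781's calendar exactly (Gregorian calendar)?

Two years share a calendar iff Jan 1 falls on the same weekday and both are leap or both are common. 1781: Jan 1 is Monday, common year.
1780: Jan 1 Saturday, leap
1779: Jan 1 Friday, common
1778: Jan 1 Thursday, common
1777: Jan 1 Wednesday, common
1776: Jan 1 Monday, leap
1775: Jan 1 Sunday, common
1774: Jan 1 Saturday, common
1773: Jan 1 Friday, common
1772: Jan 1 Wednesday, leap
1771: Jan 1 Tuesday, common
1770: Jan 1 Monday, common
1770 matches on both conditions.

1770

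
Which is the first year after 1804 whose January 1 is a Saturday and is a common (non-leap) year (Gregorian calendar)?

1814

Jan 1 advances by 2 weekdays after a leap year and by 1 after a common year.
1804: Jan 1 is Sunday (leap).
1805: Tuesday
1806: Wednesday
1807: Thursday
1808: Friday (leap)
1809: Sunday
1810: Monday
1811: Tuesday
1812: Wednesday (leap)
1813: Friday
1814: Saturday
1814 begins on a Saturday and is a common year.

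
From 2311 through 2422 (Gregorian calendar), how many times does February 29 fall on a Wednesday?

Leap years in 2311–2422: 28 of them.
Feb 29 weekday advances by 5 (mod 7) from one leap year to the next four years later (or differs when a century non-leap intervenes).
Leap-day weekdays: 2312:Thu 2316:Tue 2320:Sun 2324:Fri 2328:Wed✓ 2332:Mon 2336:Sat 2340:Thu 2344:Tue 2348:Sun 2352:Fri 2356:Wed✓ 2360:Mon 2364:Sat 2368:Thu 2372:Tue 2376:Sun 2380:Fri 2384:Wed✓ 2388:Mon 2392:Sat 2396:Thu 2400:Tue 2404:Sun 2408:Fri 2412:Wed✓ 2416:Mon 2420:Sat
Wednesday: 2328, 2356, 2384, 2412 → 4.

4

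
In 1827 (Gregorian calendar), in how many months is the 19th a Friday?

2

Check the 19th of each month of 1827: Jan 19: Fri, Feb 19: Mon, Mar 19: Mon, Apr 19: Thu, May 19: Sat, Jun 19: Tue, Jul 19: Thu, Aug 19: Sun, Sep 19: Wed, Oct 19: Fri, Nov 19: Mon, Dec 19: Wed.
Friday occurs in January, October — 2 months.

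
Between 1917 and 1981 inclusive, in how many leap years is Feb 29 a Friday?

3

Leap years in 1917–1981: 16 of them.
Feb 29 weekday advances by 5 (mod 7) from one leap year to the next four years later (or differs when a century non-leap intervenes).
Leap-day weekdays: 1920:Sun 1924:Fri✓ 1928:Wed 1932:Mon 1936:Sat 1940:Thu 1944:Tue 1948:Sun 1952:Fri✓ 1956:Wed 1960:Mon 1964:Sat 1968:Thu 1972:Tue 1976:Sun 1980:Fri✓
Friday: 1924, 1952, 1980 → 3.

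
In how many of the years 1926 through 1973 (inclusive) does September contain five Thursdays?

September has 30 days; it has five Thursdays when Thursday falls among the first (month-length − 28) days — i.e. when September 1 is one of Thursday/Wednesday.
September 1 by year: 1926:Wed✓ 1927:Thu✓ 1928:Sat 1929:Sun 1930:Mon 1931:Tue 1932:Thu✓ 1933:Fri 1934:Sat 1935:Sun 1936:Tue 1937:Wed✓ 1938:Thu✓ 1939:Fri 1940:Sun …(18 more)… 1959:Tue 1960:Thu✓ 1961:Fri 1962:Sat 1963:Sun 1964:Tue 1965:Wed✓ 1966:Thu✓ 1967:Fri 1968:Sun 1969:Mon 1970:Tue 1971:Wed✓ 1972:Fri 1973:Sat
Years with five Thursdays: 1926, 1927, 1932, 1937, 1938, 1943, 1948, 1949, 1954, 1955, 1960, 1965, 1966, 1971 → 14.

14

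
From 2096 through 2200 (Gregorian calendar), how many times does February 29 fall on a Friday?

4

Leap years in 2096–2200: 25 of them.
Feb 29 weekday advances by 5 (mod 7) from one leap year to the next four years later (or differs when a century non-leap intervenes).
Leap-day weekdays: 2096:Wed 2104:Fri✓ 2108:Wed 2112:Mon 2116:Sat 2120:Thu 2124:Tue 2128:Sun 2132:Fri✓ 2136:Wed 2140:Mon 2144:Sat 2148:Thu 2152:Tue 2156:Sun 2160:Fri✓ 2164:Wed 2168:Mon 2172:Sat 2176:Thu 2180:Tue 2184:Sun 2188:Fri✓ 2192:Wed 2196:Mon
Friday: 2104, 2132, 2160, 2188 → 4.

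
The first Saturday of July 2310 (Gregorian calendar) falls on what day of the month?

July 1, 2310 is a Friday, so the first Saturday is the 2nd.
The first Saturday is 2 + 0 = 2.

2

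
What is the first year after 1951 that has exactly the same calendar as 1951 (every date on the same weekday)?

1962

Two years share a calendar iff Jan 1 falls on the same weekday and both are leap or both are common. 1951: Jan 1 is Monday, common year.
1952: Jan 1 Tuesday, leap
1953: Jan 1 Thursday, common
1954: Jan 1 Friday, common
1955: Jan 1 Saturday, common
1956: Jan 1 Sunday, leap
1957: Jan 1 Tuesday, common
1958: Jan 1 Wednesday, common
1959: Jan 1 Thursday, common
1960: Jan 1 Friday, leap
1961: Jan 1 Sunday, common
1962: Jan 1 Monday, common
1962 matches on both conditions.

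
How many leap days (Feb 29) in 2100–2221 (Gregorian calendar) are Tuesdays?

Leap years in 2100–2221: 29 of them.
Feb 29 weekday advances by 5 (mod 7) from one leap year to the next four years later (or differs when a century non-leap intervenes).
Leap-day weekdays: 2104:Fri 2108:Wed 2112:Mon 2116:Sat 2120:Thu 2124:Tue✓ 2128:Sun 2132:Fri 2136:Wed 2140:Mon 2144:Sat 2148:Thu 2152:Tue✓ …(3 more)… 2168:Mon 2172:Sat 2176:Thu 2180:Tue✓ 2184:Sun 2188:Fri 2192:Wed 2196:Mon 2204:Wed 2208:Mon 2212:Sat 2216:Thu 2220:Tue✓
Tuesday: 2124, 2152, 2180, 2220 → 4.

4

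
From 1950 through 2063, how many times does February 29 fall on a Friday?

4

Leap years in 1950–2063: 28 of them.
Feb 29 weekday advances by 5 (mod 7) from one leap year to the next four years later (or differs when a century non-leap intervenes).
Leap-day weekdays: 1952:Fri✓ 1956:Wed 1960:Mon 1964:Sat 1968:Thu 1972:Tue 1976:Sun 1980:Fri✓ 1984:Wed 1988:Mon 1992:Sat 1996:Thu 2000:Tue 2004:Sun 2008:Fri✓ 2012:Wed 2016:Mon 2020:Sat 2024:Thu 2028:Tue 2032:Sun 2036:Fri✓ 2040:Wed 2044:Mon 2048:Sat 2052:Thu 2056:Tue 2060:Sun
Friday: 1952, 1980, 2008, 2036 → 4.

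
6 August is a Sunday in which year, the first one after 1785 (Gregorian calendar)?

From one year to the next, a fixed date's weekday advances by 1, or by 2 when a Feb 29 lies between the two dates.
1785: August 6 is Saturday.
1786: Sunday (+1)
6 August falls on a Sunday in 1786.

1786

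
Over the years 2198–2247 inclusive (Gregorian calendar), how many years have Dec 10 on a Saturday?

7

Track Dec 10's weekday year by year (advancing +1, or +2 across a Feb 29):
  2198: Mon  2199: Tue (+1)  2200: Wed (+1)  2201: Thu (+1)  2202: Fri (+1)
  2203: Sat (+1) ✓  2204: Mon (+2)  2205: Tue (+1)  2206: Wed (+1)  2207: Thu (+1)
  2208: Sat (+2) ✓  2209: Sun (+1)  2210: Mon (+1)  2211: Tue (+1)  … (22 more years) …
  2234: Wed (+1)  2235: Thu (+1)  2236: Sat (+2) ✓  2237: Sun (+1)  2238: Mon (+1)
  2239: Tue (+1)  2240: Thu (+2)  2241: Fri (+1)  2242: Sat (+1) ✓  2243: Sun (+1)
  2244: Tue (+2)  2245: Wed (+1)  2246: Thu (+1)  2247: Fri (+1)
Saturday years: 2203, 2208, 2214, 2225, 2231, 2236, 2242 — 7 in total.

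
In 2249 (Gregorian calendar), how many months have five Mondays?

A month of length L has five Mondays iff its first Monday is on day ≤ L−28 (so day 1–3 in a 31-day month, 1–2 in a 30-day month, day 1 in a leap February).
Checking each month of 2249: Jan starts Mon (31d) ✓; Feb starts Thu (28d); Mar starts Thu (31d); Apr starts Sun (30d) ✓; May starts Tue (31d); Jun starts Fri (30d); Jul starts Sun (31d) ✓; Aug starts Wed (31d); Sep starts Sat (30d); Oct starts Mon (31d) ✓; Nov starts Thu (30d); Dec starts Sat (31d) ✓.
Five-Monday months: January, April, July, October, December → 5.

5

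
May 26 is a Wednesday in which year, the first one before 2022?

2021

From one year to the next, a fixed date's weekday advances by 1, or by 2 when a Feb 29 lies between the two dates.
2022: May 26 is Thursday.
2021: Wednesday (−1)
May 26 falls on a Wednesday in 2021.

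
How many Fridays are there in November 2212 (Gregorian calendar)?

November 2212 has 30 days and begins on Sunday.
The first Friday is November 6.
Fridays fall on 6, 13, 20, 27 — that's 4.

4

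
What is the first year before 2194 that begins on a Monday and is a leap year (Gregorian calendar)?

2176

Jan 1 advances by 2 weekdays after a leap year and by 1 after a common year.
2194: Jan 1 is Wednesday.
2193: Tuesday
2192: Sunday (leap)
2191: Saturday
2190: Friday
2189: Thursday
2188: Tuesday (leap)
2187: Monday
2186: Sunday
2185: Saturday
2184: Thursday (leap)
2183: Wednesday
2182: Tuesday
2181: Monday
2180: Saturday (leap)
2179: Friday
2178: Thursday
2177: Wednesday
2176: Monday (leap)
2176 begins on a Monday and is a leap year.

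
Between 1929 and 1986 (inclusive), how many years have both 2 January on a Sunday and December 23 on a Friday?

Check each year's weekday for 2 January and December 23:
  1929: Wed/Mon  1930: Thu/Tue  1931: Fri/Wed  1932: Sat/Fri  1933: Mon/Sat  1934: Tue/Sun  1935: Wed/Mon  1936: Thu/Wed  1937: Sat/Thu  1938: Sun/Fri ✓  1939: Mon/Sat  1940: Tue/Mon  1941: Thu/Tue  1942: Fri/Wed  …(30 more)…  1973: Tue/Sun  1974: Wed/Mon  1975: Thu/Tue  1976: Fri/Thu  1977: Sun/Fri ✓  1978: Mon/Sat  1979: Tue/Sun  1980: Wed/Tue  1981: Fri/Wed  1982: Sat/Thu  1983: Sun/Fri ✓  1984: Mon/Sun  1985: Wed/Mon  1986: Thu/Tue
Both conditions hold in: 1938, 1949, 1955, 1966, 1977, 1983 — 6.

6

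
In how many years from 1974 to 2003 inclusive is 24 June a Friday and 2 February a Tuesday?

Check each year's weekday for 24 June and 2 February:
  1974: Mon/Sat  1975: Tue/Sun  1976: Thu/Mon  1977: Fri/Wed  1978: Sat/Thu  1979: Sun/Fri  1980: Tue/Sat  1981: Wed/Mon  1982: Thu/Tue  1983: Fri/Wed  1984: Sun/Thu  1985: Mon/Sat  1986: Tue/Sun  1987: Wed/Mon  1988: Fri/Tue ✓  1989: Sat/Thu  1990: Sun/Fri  1991: Mon/Sat  1992: Wed/Sun  1993: Thu/Tue  1994: Fri/Wed  1995: Sat/Thu  1996: Mon/Fri  1997: Tue/Sun  1998: Wed/Mon  1999: Thu/Tue  2000: Sat/Wed  2001: Sun/Fri  2002: Mon/Sat  2003: Tue/Sun
Both conditions hold in: 1988 — 1.

1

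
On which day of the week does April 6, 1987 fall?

January 1, 1987 is a Thursday.
April 6 is day 96 of the year, i.e. 95 days after Jan 1.
95 mod 7 = 4, so advance 4 weekdays from Thursday: Monday.

Monday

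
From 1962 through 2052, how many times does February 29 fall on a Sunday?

3

Leap years in 1962–2052: 23 of them.
Feb 29 weekday advances by 5 (mod 7) from one leap year to the next four years later (or differs when a century non-leap intervenes).
Leap-day weekdays: 1964:Sat 1968:Thu 1972:Tue 1976:Sun✓ 1980:Fri 1984:Wed 1988:Mon 1992:Sat 1996:Thu 2000:Tue 2004:Sun✓ 2008:Fri 2012:Wed 2016:Mon 2020:Sat 2024:Thu 2028:Tue 2032:Sun✓ 2036:Fri 2040:Wed 2044:Mon 2048:Sat 2052:Thu
Sunday: 1976, 2004, 2032 → 3.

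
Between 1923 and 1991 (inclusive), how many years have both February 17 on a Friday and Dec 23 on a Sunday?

Check each year's weekday for February 17 and Dec 23:
  1923: Sat/Sun  1924: Sun/Tue  1925: Tue/Wed  1926: Wed/Thu  1927: Thu/Fri  1928: Fri/Sun ✓  1929: Sun/Mon  1930: Mon/Tue  1931: Tue/Wed  1932: Wed/Fri  1933: Fri/Sat  1934: Sat/Sun  1935: Sun/Mon  1936: Mon/Wed  …(41 more)…  1978: Fri/Sat  1979: Sat/Sun  1980: Sun/Tue  1981: Tue/Wed  1982: Wed/Thu  1983: Thu/Fri  1984: Fri/Sun ✓  1985: Sun/Mon  1986: Mon/Tue  1987: Tue/Wed  1988: Wed/Fri  1989: Fri/Sat  1990: Sat/Sun  1991: Sun/Mon
Both conditions hold in: 1928, 1956, 1984 — 3.

3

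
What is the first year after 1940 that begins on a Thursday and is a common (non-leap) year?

Jan 1 advances by 2 weekdays after a leap year and by 1 after a common year.
1940: Jan 1 is Monday (leap).
1941: Wednesday
1942: Thursday
1942 begins on a Thursday and is a common year.

1942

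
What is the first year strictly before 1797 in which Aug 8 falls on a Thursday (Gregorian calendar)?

From one year to the next, a fixed date's weekday advances by 1, or by 2 when a Feb 29 lies between the two dates.
1797: August 8 is Tuesday.
1796: Monday (−1)
1795: Saturday (−2)
1794: Friday (−1)
1793: Thursday (−1)
Aug 8 falls on a Thursday in 1793.

1793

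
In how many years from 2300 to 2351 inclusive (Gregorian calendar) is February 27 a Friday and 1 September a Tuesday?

5

Check each year's weekday for February 27 and 1 September:
  2300: Tue/Sat  2301: Wed/Sun  2302: Thu/Mon  2303: Fri/Tue ✓  2304: Sat/Thu  2305: Mon/Fri  2306: Tue/Sat  2307: Wed/Sun  2308: Thu/Tue  2309: Sat/Wed  2310: Sun/Thu  2311: Mon/Fri  2312: Tue/Sun  2313: Thu/Mon  …(24 more)…  2338: Sun/Thu  2339: Mon/Fri  2340: Tue/Sun  2341: Thu/Mon  2342: Fri/Tue ✓  2343: Sat/Wed  2344: Sun/Fri  2345: Tue/Sat  2346: Wed/Sun  2347: Thu/Mon  2348: Fri/Wed  2349: Sun/Thu  2350: Mon/Fri  2351: Tue/Sat
Both conditions hold in: 2303, 2314, 2325, 2331, 2342 — 5.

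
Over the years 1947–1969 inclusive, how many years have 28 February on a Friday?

4

Track 28 February's weekday year by year (advancing +1, or +2 across a Feb 29):
  1947: Fri ✓  1948: Sat (+1)  1949: Mon (+2)  1950: Tue (+1)  1951: Wed (+1)
  1952: Thu (+1)  1953: Sat (+2)  1954: Sun (+1)  1955: Mon (+1)  1956: Tue (+1)
  1957: Thu (+2)  1958: Fri (+1) ✓  1959: Sat (+1)  1960: Sun (+1)  1961: Tue (+2)
  1962: Wed (+1)  1963: Thu (+1)  1964: Fri (+1) ✓  1965: Sun (+2)  1966: Mon (+1)
  1967: Tue (+1)  1968: Wed (+1)  1969: Fri (+2) ✓
Friday years: 1947, 1958, 1964, 1969 — 4 in total.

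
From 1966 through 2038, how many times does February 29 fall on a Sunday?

Leap years in 1966–2038: 18 of them.
Feb 29 weekday advances by 5 (mod 7) from one leap year to the next four years later (or differs when a century non-leap intervenes).
Leap-day weekdays: 1968:Thu 1972:Tue 1976:Sun✓ 1980:Fri 1984:Wed 1988:Mon 1992:Sat 1996:Thu 2000:Tue 2004:Sun✓ 2008:Fri 2012:Wed 2016:Mon 2020:Sat 2024:Thu 2028:Tue 2032:Sun✓ 2036:Fri
Sunday: 1976, 2004, 2032 → 3.

3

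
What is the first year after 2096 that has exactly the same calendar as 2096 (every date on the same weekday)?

Two years share a calendar iff Jan 1 falls on the same weekday and both are leap or both are common. 2096: Jan 1 is Sunday, leap year.
2097: Jan 1 Tuesday, common
2098: Jan 1 Wednesday, common
2099: Jan 1 Thursday, common
2100: Jan 1 Friday, common
2101: Jan 1 Saturday, common
2102: Jan 1 Sunday, common
2103: Jan 1 Monday, common
2104: Jan 1 Tuesday, leap
2105: Jan 1 Thursday, common
2106: Jan 1 Friday, common
2107: Jan 1 Saturday, common
2108: Jan 1 Sunday, leap
2108 matches on both conditions.

2108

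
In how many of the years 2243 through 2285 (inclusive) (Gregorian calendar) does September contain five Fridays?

12

September has 30 days; it has five Fridays when Friday falls among the first (month-length − 28) days — i.e. when September 1 is one of Friday/Thursday.
September 1 by year: 2243:Fri✓ 2244:Sun 2245:Mon 2246:Tue 2247:Wed 2248:Fri✓ 2249:Sat 2250:Sun 2251:Mon 2252:Wed 2253:Thu✓ 2254:Fri✓ 2255:Sat 2256:Mon 2257:Tue …(13 more)… 2271:Fri✓ 2272:Sun 2273:Mon 2274:Tue 2275:Wed 2276:Fri✓ 2277:Sat 2278:Sun 2279:Mon 2280:Wed 2281:Thu✓ 2282:Fri✓ 2283:Sat 2284:Mon 2285:Tue
Years with five Fridays: 2243, 2248, 2253, 2254, 2259, 2264, 2265, 2270, 2271, 2276, 2281, 2282 → 12.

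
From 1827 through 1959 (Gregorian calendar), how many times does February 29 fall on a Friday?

Leap years in 1827–1959: 32 of them.
Feb 29 weekday advances by 5 (mod 7) from one leap year to the next four years later (or differs when a century non-leap intervenes).
Leap-day weekdays: 1828:Fri✓ 1832:Wed 1836:Mon 1840:Sat 1844:Thu 1848:Tue 1852:Sun 1856:Fri✓ 1860:Wed 1864:Mon 1868:Sat 1872:Thu 1876:Tue …(6 more)… 1908:Sat 1912:Thu 1916:Tue 1920:Sun 1924:Fri✓ 1928:Wed 1932:Mon 1936:Sat 1940:Thu 1944:Tue 1948:Sun 1952:Fri✓ 1956:Wed
Friday: 1828, 1856, 1884, 1924, 1952 → 5.

5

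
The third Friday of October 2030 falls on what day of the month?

October 1, 2030 is a Tuesday, so the first Friday is the 4th.
The third Friday is 4 + 14 = 18.

18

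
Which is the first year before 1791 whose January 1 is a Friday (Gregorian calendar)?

1790

Jan 1 advances by 2 weekdays after a leap year and by 1 after a common year.
1791: Jan 1 is Saturday.
1790: Friday
1790 begins on a Friday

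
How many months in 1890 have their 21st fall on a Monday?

2

Check the 21st of each month of 1890: Jan 21: Tue, Feb 21: Fri, Mar 21: Fri, Apr 21: Mon, May 21: Wed, Jun 21: Sat, Jul 21: Mon, Aug 21: Thu, Sep 21: Sun, Oct 21: Tue, Nov 21: Fri, Dec 21: Sun.
Monday occurs in April, July — 2 months.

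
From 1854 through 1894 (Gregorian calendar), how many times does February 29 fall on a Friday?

2

Leap years in 1854–1894: 10 of them.
Feb 29 weekday advances by 5 (mod 7) from one leap year to the next four years later (or differs when a century non-leap intervenes).
Leap-day weekdays: 1856:Fri✓ 1860:Wed 1864:Mon 1868:Sat 1872:Thu 1876:Tue 1880:Sun 1884:Fri✓ 1888:Wed 1892:Mon
Friday: 1856, 1884 → 2.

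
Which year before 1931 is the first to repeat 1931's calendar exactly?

Two years share a calendar iff Jan 1 falls on the same weekday and both are leap or both are common. 1931: Jan 1 is Thursday, common year.
1930: Jan 1 Wednesday, common
1929: Jan 1 Tuesday, common
1928: Jan 1 Sunday, leap
1927: Jan 1 Saturday, common
1926: Jan 1 Friday, common
1925: Jan 1 Thursday, common
1925 matches on both conditions.

1925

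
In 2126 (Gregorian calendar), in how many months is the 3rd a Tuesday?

2

Check the 3rd of each month of 2126: Jan 3: Thu, Feb 3: Sun, Mar 3: Sun, Apr 3: Wed, May 3: Fri, Jun 3: Mon, Jul 3: Wed, Aug 3: Sat, Sep 3: Tue, Oct 3: Thu, Nov 3: Sun, Dec 3: Tue.
Tuesday occurs in September, December — 2 months.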